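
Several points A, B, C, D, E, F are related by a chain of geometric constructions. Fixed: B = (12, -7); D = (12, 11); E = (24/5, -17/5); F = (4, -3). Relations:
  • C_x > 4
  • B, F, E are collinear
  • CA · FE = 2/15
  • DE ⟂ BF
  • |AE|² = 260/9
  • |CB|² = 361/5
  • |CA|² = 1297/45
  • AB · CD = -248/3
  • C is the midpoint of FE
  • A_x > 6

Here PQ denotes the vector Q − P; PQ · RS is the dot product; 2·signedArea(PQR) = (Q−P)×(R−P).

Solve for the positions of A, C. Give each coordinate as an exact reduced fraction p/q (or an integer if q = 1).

A = (104/15, 23/15)
C = (22/5, -16/5)

1. C_x = 22/5  [C is the midpoint of FE]
2. C_y = -16/5  [C is the midpoint of FE]
   → C = (22/5, -16/5)
3. A_x = 104/15  [AB · CD = -248/3 ∩ CA · FE = 2/15]
4. A_y = 23/15  [AB · CD = -248/3 ∩ CA · FE = 2/15]
   → A = (104/15, 23/15)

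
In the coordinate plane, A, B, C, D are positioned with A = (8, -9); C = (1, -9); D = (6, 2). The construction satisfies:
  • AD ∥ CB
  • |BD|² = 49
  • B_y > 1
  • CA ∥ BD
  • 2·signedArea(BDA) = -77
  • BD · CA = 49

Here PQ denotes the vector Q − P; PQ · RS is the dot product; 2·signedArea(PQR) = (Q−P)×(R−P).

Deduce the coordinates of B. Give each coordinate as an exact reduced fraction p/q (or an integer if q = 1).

1. B_x = -1  [CA ∥ BD ∩ AD ∥ CB]
2. B_y = 2  [CA ∥ BD ∩ AD ∥ CB]
   → B = (-1, 2)

B = (-1, 2)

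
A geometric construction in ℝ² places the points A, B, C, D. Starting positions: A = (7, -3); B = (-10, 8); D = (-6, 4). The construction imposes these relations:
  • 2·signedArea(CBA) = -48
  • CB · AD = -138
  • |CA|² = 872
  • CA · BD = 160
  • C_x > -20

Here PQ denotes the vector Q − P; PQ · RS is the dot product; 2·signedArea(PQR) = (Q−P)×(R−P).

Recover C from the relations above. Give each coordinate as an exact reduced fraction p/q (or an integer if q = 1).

1. C_x = -19  [2·signedArea(CBA) = -48 ∩ CA · BD = 160]
2. C_y = 11  [2·signedArea(CBA) = -48 ∩ CA · BD = 160]
   → C = (-19, 11)

C = (-19, 11)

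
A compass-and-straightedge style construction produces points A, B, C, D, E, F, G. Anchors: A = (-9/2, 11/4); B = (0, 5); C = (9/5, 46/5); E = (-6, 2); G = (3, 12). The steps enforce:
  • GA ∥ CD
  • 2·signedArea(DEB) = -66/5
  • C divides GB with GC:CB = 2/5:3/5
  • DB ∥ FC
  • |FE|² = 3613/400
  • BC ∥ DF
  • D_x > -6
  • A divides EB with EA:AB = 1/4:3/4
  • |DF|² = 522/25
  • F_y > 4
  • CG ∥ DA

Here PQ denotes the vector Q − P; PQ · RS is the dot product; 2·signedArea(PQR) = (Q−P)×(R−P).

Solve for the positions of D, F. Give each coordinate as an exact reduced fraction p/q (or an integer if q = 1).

1. D_x = -57/10  [CG ∥ DA ∩ GA ∥ CD]
2. D_y = -1/20  [CG ∥ DA ∩ GA ∥ CD]
   → D = (-57/10, -1/20)
3. F_x = -39/10  [DB ∥ FC ∩ BC ∥ DF]
4. F_y = 83/20  [DB ∥ FC ∩ BC ∥ DF]
   → F = (-39/10, 83/20)

D = (-57/10, -1/20)
F = (-39/10, 83/20)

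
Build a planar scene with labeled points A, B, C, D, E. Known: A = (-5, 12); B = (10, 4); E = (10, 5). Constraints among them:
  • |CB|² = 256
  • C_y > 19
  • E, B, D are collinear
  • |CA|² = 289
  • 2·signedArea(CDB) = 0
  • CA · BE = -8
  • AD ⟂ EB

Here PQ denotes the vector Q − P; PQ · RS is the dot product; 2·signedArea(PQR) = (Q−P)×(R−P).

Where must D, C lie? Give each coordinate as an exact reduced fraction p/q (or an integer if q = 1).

1. D_x = 10  [E, B, D are collinear ∩ AD ⟂ EB]
2. D_y = 12  [E, B, D are collinear ∩ AD ⟂ EB]
   → D = (10, 12)
3. C_x = 10  [2·signedArea(CDB) = 0 ∩ CA · BE = -8]
4. C_y = 20  [2·signedArea(CDB) = 0 ∩ CA · BE = -8]
   → C = (10, 20)

C = (10, 20)
D = (10, 12)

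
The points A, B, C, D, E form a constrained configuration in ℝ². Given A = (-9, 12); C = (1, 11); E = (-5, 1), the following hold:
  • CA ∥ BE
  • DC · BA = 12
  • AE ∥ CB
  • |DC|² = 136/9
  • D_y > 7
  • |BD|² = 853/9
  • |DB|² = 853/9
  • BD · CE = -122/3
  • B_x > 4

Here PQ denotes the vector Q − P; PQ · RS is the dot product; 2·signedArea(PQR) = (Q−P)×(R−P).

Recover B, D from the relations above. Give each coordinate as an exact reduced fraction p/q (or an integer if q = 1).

1. B_x = 5  [CA ∥ BE ∩ AE ∥ CB]
2. B_y = 0  [CA ∥ BE ∩ AE ∥ CB]
   → B = (5, 0)
3. D_x = -1  [DC · BA = 12 ∩ BD · CE = -122/3]
4. D_y = 23/3  [DC · BA = 12 ∩ BD · CE = -122/3]
   → D = (-1, 23/3)

B = (5, 0)
D = (-1, 23/3)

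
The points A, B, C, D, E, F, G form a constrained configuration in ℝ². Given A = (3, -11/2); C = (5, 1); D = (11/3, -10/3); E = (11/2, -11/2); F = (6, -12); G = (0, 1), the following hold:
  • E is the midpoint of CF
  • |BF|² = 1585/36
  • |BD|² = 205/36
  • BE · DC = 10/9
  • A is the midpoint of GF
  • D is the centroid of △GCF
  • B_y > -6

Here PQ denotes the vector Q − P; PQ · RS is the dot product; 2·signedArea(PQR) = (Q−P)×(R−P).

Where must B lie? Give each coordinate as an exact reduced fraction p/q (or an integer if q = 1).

1. B_x = 14/3  [line -4/3·x + -13/3·y + -317/18 = 0 ∩ |BF|² = 1585/36]
2. B_y = -11/2  [line -4/3·x + -13/3·y + -317/18 = 0 ∩ |BF|² = 1585/36]
   → B = (14/3, -11/2)

B = (14/3, -11/2)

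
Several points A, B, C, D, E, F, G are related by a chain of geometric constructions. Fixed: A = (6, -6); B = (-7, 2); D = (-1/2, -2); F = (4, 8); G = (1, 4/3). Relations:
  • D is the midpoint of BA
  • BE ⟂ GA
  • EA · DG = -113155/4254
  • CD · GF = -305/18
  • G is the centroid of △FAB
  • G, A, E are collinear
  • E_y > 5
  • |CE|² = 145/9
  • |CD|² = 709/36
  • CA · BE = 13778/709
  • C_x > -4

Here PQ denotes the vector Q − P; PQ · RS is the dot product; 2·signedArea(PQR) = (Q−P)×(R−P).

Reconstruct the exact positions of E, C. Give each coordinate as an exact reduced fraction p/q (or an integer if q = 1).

C = (-3, 5/3)
E = (-1311/709, 3908/709)

1. E_x = -1311/709  [G, A, E are collinear ∩ BE ⟂ GA]
2. E_y = 3908/709  [G, A, E are collinear ∩ BE ⟂ GA]
   → E = (-1311/709, 3908/709)
3. C_x = -3  [CA · BE = 13778/709 ∩ CD · GF = -305/18]
4. C_y = 5/3  [CA · BE = 13778/709 ∩ CD · GF = -305/18]
   → C = (-3, 5/3)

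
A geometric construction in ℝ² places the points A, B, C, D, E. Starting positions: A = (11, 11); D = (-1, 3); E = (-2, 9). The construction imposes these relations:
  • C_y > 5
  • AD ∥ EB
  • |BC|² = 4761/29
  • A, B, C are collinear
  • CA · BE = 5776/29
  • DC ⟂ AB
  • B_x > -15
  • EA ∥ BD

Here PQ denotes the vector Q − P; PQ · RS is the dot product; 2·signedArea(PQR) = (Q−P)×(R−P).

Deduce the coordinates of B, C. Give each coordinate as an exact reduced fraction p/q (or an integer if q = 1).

1. B_x = -14  [EA ∥ BD ∩ AD ∥ EB]
2. B_y = 1  [EA ∥ BD ∩ AD ∥ EB]
   → B = (-14, 1)
3. C_x = -61/29  [A, B, C are collinear ∩ DC ⟂ AB]
4. C_y = 167/29  [A, B, C are collinear ∩ DC ⟂ AB]
   → C = (-61/29, 167/29)

B = (-14, 1)
C = (-61/29, 167/29)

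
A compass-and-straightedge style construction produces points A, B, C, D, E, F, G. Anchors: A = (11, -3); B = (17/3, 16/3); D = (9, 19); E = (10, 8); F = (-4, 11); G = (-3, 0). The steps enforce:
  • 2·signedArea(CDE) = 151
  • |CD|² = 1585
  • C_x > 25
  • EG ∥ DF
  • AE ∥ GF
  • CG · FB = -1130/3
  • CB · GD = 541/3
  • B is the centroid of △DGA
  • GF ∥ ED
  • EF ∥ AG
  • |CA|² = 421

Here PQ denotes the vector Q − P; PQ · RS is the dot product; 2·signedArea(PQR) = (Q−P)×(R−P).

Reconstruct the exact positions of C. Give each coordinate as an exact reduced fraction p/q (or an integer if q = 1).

C = (26, -17)

1. C_x = 26  [CG · FB = -1130/3 ∩ CB · GD = 541/3]
2. C_y = -17  [CG · FB = -1130/3 ∩ CB · GD = 541/3]
   → C = (26, -17)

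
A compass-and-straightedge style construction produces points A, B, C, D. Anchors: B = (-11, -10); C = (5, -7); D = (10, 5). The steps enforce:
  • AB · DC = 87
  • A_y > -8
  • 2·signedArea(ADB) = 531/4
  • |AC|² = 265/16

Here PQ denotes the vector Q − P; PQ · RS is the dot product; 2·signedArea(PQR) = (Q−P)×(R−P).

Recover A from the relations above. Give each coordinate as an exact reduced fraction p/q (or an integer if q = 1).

A = (1, -31/4)

1. A_x = 1  [2·signedArea(ADB) = 531/4 ∩ AB · DC = 87]
2. A_y = -31/4  [2·signedArea(ADB) = 531/4 ∩ AB · DC = 87]
   → A = (1, -31/4)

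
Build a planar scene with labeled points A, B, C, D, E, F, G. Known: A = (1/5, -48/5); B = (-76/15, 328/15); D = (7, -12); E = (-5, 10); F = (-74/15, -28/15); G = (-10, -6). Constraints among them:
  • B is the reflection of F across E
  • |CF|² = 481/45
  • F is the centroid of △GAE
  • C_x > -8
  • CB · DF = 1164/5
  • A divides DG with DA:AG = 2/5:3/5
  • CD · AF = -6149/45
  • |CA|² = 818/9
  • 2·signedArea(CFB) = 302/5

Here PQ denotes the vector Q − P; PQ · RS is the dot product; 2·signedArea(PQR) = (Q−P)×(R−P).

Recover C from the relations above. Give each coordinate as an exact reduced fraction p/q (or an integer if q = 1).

1. C_x = -112/15  [2·signedArea(CFB) = 302/5 ∩ CD · AF = -6149/45]
2. C_y = -59/15  [2·signedArea(CFB) = 302/5 ∩ CD · AF = -6149/45]
   → C = (-112/15, -59/15)

C = (-112/15, -59/15)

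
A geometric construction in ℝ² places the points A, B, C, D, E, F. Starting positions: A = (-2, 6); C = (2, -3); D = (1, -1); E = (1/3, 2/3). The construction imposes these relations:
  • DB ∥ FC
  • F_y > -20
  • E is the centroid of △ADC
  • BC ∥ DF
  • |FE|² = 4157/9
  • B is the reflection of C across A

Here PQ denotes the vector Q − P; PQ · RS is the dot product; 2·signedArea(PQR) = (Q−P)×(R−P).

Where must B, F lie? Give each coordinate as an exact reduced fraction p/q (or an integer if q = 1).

1. B_x = -6  [B is the reflection of C across A]
2. B_y = 15  [B is the reflection of C across A]
   → B = (-6, 15)
3. F_x = 9  [DB ∥ FC ∩ BC ∥ DF]
4. F_y = -19  [DB ∥ FC ∩ BC ∥ DF]
   → F = (9, -19)

B = (-6, 15)
F = (9, -19)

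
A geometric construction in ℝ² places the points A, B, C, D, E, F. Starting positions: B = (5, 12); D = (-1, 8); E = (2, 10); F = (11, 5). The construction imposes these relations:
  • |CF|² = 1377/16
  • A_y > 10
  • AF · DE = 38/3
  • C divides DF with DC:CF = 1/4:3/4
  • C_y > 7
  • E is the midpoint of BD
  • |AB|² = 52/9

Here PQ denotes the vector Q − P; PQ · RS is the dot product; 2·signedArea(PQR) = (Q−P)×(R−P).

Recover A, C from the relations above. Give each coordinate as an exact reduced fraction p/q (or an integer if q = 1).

A = (3, 32/3)
C = (2, 29/4)

1. A_x = 3  [line -3·x + -2·y + 91/3 = 0 ∩ |AB|² = 52/9]
2. A_y = 32/3  [line -3·x + -2·y + 91/3 = 0 ∩ |AB|² = 52/9]
   → A = (3, 32/3)
3. C_x = 2  [C divides DF with DC:CF = 1/4:3/4]
4. C_y = 29/4  [C divides DF with DC:CF = 1/4:3/4]
   → C = (2, 29/4)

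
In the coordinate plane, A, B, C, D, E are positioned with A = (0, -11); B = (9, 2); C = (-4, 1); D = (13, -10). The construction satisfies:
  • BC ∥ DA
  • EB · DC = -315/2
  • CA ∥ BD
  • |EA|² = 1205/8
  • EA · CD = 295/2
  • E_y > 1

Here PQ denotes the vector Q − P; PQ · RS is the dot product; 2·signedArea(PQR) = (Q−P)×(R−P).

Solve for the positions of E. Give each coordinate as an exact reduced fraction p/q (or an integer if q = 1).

E = (-3/4, 5/4)

1. E_x = -3/4  [line 17·x + -11·y + 53/2 = 0 ∩ |EA|² = 1205/8]
2. E_y = 5/4  [line 17·x + -11·y + 53/2 = 0 ∩ |EA|² = 1205/8]
   → E = (-3/4, 5/4)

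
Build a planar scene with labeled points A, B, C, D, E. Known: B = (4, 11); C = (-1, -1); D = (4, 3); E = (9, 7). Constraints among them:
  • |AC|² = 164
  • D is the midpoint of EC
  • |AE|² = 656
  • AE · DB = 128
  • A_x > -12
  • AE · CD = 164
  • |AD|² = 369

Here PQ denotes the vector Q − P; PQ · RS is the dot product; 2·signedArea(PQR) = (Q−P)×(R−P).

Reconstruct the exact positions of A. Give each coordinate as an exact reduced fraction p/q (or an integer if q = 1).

A = (-11, -9)

1. A_x = -11  [AE · CD = 164 ∩ AE · DB = 128]
2. A_y = -9  [AE · CD = 164 ∩ AE · DB = 128]
   → A = (-11, -9)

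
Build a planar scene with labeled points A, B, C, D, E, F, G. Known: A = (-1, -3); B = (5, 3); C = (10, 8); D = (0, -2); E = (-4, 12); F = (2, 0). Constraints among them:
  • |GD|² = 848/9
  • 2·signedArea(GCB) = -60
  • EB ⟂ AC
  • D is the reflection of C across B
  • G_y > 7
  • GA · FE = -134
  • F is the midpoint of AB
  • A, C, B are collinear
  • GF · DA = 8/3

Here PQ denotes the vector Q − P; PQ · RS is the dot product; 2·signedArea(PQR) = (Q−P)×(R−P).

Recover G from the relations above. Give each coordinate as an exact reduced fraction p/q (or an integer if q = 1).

1. G_x = -8/3  [2·signedArea(GCB) = -60 ∩ GA · FE = -134]
2. G_y = 22/3  [2·signedArea(GCB) = -60 ∩ GA · FE = -134]
   → G = (-8/3, 22/3)

G = (-8/3, 22/3)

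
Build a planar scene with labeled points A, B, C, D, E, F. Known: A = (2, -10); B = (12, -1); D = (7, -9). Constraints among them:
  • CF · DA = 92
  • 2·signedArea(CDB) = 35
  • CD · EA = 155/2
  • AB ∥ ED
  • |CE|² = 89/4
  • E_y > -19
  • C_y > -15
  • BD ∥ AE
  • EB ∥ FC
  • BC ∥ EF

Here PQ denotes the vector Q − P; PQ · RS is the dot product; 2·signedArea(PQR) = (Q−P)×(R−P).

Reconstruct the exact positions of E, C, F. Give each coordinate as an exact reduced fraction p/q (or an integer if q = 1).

1. E_x = -3  [AB ∥ ED ∩ BD ∥ AE]
2. E_y = -18  [AB ∥ ED ∩ BD ∥ AE]
   → E = (-3, -18)
3. C_x = -1/2  [2·signedArea(CDB) = 35 ∩ CD · EA = 155/2]
4. C_y = -14  [2·signedArea(CDB) = 35 ∩ CD · EA = 155/2]
   → C = (-1/2, -14)
5. F_x = -31/2  [EB ∥ FC ∩ BC ∥ EF]
6. F_y = -31  [EB ∥ FC ∩ BC ∥ EF]
   → F = (-31/2, -31)

C = (-1/2, -14)
E = (-3, -18)
F = (-31/2, -31)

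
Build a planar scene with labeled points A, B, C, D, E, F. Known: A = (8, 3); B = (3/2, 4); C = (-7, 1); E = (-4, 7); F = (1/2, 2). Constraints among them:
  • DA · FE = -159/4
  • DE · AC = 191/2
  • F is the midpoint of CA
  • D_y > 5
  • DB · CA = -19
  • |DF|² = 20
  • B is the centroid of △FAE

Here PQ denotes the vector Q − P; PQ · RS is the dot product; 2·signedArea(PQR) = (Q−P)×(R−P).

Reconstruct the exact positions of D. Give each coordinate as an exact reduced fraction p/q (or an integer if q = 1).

1. D_x = 5/2  [DA · FE = -159/4 ∩ DB · CA = -19]
2. D_y = 6  [DA · FE = -159/4 ∩ DB · CA = -19]
   → D = (5/2, 6)

D = (5/2, 6)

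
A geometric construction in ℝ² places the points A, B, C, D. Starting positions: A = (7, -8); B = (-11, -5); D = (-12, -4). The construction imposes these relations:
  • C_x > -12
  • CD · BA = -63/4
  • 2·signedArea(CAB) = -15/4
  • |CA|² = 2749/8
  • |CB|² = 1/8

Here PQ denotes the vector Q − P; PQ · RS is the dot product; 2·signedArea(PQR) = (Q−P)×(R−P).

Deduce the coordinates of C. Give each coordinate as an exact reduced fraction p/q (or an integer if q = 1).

1. C_x = -45/4  [2·signedArea(CAB) = -15/4 ∩ CD · BA = -63/4]
2. C_y = -19/4  [2·signedArea(CAB) = -15/4 ∩ CD · BA = -63/4]
   → C = (-45/4, -19/4)

C = (-45/4, -19/4)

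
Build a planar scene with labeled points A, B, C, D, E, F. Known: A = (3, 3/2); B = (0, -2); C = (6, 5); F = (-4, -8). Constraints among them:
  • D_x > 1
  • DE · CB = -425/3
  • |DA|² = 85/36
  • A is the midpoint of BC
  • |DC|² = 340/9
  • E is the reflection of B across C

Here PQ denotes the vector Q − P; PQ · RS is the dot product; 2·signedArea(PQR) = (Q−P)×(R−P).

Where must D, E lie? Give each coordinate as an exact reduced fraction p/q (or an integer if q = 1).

D = (2, 1/3)
E = (12, 12)

1. E_x = 12  [E is the reflection of B across C]
2. E_y = 12  [E is the reflection of B across C]
   → E = (12, 12)
3. D_x = 2  [line 6·x + 7·y + -43/3 = 0 ∩ |DC|² = 340/9]
4. D_y = 1/3  [line 6·x + 7·y + -43/3 = 0 ∩ |DC|² = 340/9]
   → D = (2, 1/3)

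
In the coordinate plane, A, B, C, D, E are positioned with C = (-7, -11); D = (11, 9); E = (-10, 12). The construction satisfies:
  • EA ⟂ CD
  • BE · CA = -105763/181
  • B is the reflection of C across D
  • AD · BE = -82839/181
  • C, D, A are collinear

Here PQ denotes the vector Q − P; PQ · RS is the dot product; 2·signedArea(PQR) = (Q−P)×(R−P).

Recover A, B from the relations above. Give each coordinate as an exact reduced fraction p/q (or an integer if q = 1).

A = (560/181, 39/181)
B = (29, 29)

1. A_x = 560/181  [C, D, A are collinear ∩ EA ⟂ CD]
2. A_y = 39/181  [C, D, A are collinear ∩ EA ⟂ CD]
   → A = (560/181, 39/181)
3. B_x = 29  [B is the reflection of C across D]
4. B_y = 29  [B is the reflection of C across D]
   → B = (29, 29)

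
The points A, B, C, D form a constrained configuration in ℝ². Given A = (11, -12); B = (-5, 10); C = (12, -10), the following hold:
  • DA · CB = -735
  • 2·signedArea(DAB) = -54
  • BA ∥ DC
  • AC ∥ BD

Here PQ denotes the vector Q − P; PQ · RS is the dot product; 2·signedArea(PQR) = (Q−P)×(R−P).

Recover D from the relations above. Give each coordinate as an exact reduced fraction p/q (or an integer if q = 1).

1. D_x = -4  [BA ∥ DC ∩ AC ∥ BD]
2. D_y = 12  [BA ∥ DC ∩ AC ∥ BD]
   → D = (-4, 12)

D = (-4, 12)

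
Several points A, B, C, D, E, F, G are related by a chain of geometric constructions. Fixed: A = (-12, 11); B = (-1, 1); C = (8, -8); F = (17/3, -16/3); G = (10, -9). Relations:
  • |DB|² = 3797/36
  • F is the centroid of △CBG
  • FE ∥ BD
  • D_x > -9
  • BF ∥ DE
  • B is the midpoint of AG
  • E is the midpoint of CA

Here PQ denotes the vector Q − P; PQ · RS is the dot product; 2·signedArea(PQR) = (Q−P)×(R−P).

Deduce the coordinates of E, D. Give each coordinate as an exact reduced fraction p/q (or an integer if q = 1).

D = (-26/3, 47/6)
E = (-2, 3/2)

1. E_x = -2  [E is the midpoint of CA]
2. E_y = 3/2  [E is the midpoint of CA]
   → E = (-2, 3/2)
3. D_x = -26/3  [BF ∥ DE ∩ FE ∥ BD]
4. D_y = 47/6  [BF ∥ DE ∩ FE ∥ BD]
   → D = (-26/3, 47/6)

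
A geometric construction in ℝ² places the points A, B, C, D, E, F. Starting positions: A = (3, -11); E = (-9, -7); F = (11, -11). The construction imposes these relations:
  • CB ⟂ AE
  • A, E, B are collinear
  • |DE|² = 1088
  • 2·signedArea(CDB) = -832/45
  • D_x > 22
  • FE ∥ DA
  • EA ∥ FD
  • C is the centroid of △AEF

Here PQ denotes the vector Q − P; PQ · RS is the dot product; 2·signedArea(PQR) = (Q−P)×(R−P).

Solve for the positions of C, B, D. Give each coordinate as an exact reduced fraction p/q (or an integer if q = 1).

1. C_x = 5/3  [C is the centroid of △AEF]
2. C_y = -29/3  [C is the centroid of △AEF]
   → C = (5/3, -29/3)
3. B_x = 7/5  [A, E, B are collinear ∩ CB ⟂ AE]
4. B_y = -157/15  [A, E, B are collinear ∩ CB ⟂ AE]
   → B = (7/5, -157/15)
5. D_x = 23  [FE ∥ DA ∩ EA ∥ FD]
6. D_y = -15  [FE ∥ DA ∩ EA ∥ FD]
   → D = (23, -15)

B = (7/5, -157/15)
C = (5/3, -29/3)
D = (23, -15)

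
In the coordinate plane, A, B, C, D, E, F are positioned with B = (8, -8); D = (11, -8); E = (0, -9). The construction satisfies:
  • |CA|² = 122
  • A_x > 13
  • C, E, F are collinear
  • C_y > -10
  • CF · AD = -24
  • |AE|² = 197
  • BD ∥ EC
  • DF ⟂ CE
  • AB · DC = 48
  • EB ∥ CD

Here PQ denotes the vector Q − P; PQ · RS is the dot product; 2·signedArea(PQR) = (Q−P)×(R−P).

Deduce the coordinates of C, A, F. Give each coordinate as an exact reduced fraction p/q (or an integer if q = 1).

A = (14, -8)
C = (3, -9)
F = (11, -9)

1. C_x = 3  [EB ∥ CD ∩ BD ∥ EC]
2. C_y = -9  [EB ∥ CD ∩ BD ∥ EC]
   → C = (3, -9)
3. F_x = 11  [C, E, F are collinear ∩ DF ⟂ CE]
4. F_y = -9  [C, E, F are collinear ∩ DF ⟂ CE]
   → F = (11, -9)
5. A_x = 14  [AB · DC = 48 ∩ CF · AD = -24]
6. A_y = -8  [AB · DC = 48 ∩ CF · AD = -24]
   → A = (14, -8)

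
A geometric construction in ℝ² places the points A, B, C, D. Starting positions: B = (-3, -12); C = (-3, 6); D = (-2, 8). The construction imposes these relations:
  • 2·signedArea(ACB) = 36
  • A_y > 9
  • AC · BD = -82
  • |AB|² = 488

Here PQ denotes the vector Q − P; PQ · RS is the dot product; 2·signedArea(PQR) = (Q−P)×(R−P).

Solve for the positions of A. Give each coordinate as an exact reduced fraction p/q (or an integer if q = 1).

1. A_x = -1  [AC · BD = -82 ∩ 2·signedArea(ACB) = 36]
2. A_y = 10  [AC · BD = -82 ∩ 2·signedArea(ACB) = 36]
   → A = (-1, 10)

A = (-1, 10)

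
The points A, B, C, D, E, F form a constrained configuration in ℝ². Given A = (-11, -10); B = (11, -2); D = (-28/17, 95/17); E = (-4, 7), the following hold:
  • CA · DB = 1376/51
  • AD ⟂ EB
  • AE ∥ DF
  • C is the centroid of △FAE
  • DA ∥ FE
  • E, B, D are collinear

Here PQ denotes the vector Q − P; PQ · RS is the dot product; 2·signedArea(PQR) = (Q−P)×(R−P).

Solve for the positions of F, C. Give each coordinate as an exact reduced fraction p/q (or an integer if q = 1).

C = (-164/51, 111/17)
F = (91/17, 384/17)

1. F_x = 91/17  [DA ∥ FE ∩ AE ∥ DF]
2. F_y = 384/17  [DA ∥ FE ∩ AE ∥ DF]
   → F = (91/17, 384/17)
3. C_x = -164/51  [C is the centroid of △FAE]
4. C_y = 111/17  [C is the centroid of △FAE]
   → C = (-164/51, 111/17)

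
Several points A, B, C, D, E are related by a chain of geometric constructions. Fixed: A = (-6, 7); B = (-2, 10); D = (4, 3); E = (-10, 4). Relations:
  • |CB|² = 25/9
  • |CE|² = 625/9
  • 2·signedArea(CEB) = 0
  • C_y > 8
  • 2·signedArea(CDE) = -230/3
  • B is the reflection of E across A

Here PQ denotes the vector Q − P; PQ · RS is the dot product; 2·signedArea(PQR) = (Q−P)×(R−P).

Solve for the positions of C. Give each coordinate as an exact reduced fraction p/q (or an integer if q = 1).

C = (-10/3, 9)

1. C_x = -10/3  [2·signedArea(CEB) = 0 ∩ 2·signedArea(CDE) = -230/3]
2. C_y = 9  [2·signedArea(CEB) = 0 ∩ 2·signedArea(CDE) = -230/3]
   → C = (-10/3, 9)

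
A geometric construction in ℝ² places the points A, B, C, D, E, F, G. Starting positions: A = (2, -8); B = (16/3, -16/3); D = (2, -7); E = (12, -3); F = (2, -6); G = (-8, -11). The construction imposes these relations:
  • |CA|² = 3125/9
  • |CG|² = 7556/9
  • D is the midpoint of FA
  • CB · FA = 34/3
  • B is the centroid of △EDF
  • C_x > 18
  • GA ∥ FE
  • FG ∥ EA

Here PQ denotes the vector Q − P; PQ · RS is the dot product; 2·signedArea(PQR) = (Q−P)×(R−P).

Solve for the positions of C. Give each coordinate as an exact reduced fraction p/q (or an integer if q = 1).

C = (56/3, 1/3)

1. C_y = 1/3  [CB · FA = 34/3]
2. C_x = 56/3  [|CG|² = 7556/9]
   → C = (56/3, 1/3)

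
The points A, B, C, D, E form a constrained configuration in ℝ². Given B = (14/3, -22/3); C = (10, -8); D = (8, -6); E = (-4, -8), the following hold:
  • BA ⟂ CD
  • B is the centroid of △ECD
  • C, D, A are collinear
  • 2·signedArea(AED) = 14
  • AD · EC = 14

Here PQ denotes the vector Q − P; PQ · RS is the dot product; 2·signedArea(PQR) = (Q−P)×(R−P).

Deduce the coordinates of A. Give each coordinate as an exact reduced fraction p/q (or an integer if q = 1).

1. A_x = 7  [C, D, A are collinear ∩ BA ⟂ CD]
2. A_y = -5  [C, D, A are collinear ∩ BA ⟂ CD]
   → A = (7, -5)

A = (7, -5)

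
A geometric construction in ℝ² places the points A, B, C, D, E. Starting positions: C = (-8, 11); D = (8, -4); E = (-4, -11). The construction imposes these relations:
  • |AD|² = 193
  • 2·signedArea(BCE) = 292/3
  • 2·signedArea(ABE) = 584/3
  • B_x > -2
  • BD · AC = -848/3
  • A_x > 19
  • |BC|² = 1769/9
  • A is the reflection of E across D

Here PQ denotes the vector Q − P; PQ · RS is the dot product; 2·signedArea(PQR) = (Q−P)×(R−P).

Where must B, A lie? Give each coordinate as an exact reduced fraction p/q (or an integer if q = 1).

1. B_x = -4/3  [line 22·x + 4·y + 104/3 = 0 ∩ |BC|² = 1769/9]
2. B_y = -4/3  [line 22·x + 4·y + 104/3 = 0 ∩ |BC|² = 1769/9]
   → B = (-4/3, -4/3)
3. A_x = 20  [A is the reflection of E across D]
4. A_y = 3  [A is the reflection of E across D]
   → A = (20, 3)

A = (20, 3)
B = (-4/3, -4/3)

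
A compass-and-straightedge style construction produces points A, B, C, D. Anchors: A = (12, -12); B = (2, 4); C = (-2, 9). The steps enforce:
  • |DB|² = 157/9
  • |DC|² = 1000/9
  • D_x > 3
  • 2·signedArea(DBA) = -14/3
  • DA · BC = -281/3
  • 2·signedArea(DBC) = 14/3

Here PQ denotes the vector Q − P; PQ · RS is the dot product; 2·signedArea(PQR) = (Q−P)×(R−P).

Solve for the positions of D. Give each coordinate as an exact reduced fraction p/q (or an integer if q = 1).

D = (4, 1/3)

1. D_x = 4  [2·signedArea(DBA) = -14/3 ∩ 2·signedArea(DBC) = 14/3]
2. D_y = 1/3  [2·signedArea(DBA) = -14/3 ∩ 2·signedArea(DBC) = 14/3]
   → D = (4, 1/3)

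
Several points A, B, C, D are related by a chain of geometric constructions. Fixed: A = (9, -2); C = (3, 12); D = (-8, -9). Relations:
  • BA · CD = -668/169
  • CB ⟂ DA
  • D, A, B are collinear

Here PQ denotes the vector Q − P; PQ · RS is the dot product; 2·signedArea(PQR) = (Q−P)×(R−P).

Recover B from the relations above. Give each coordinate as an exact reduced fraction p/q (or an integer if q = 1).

B = (1487/169, -352/169)

1. B_x = 1487/169  [D, A, B are collinear ∩ CB ⟂ DA]
2. B_y = -352/169  [D, A, B are collinear ∩ CB ⟂ DA]
   → B = (1487/169, -352/169)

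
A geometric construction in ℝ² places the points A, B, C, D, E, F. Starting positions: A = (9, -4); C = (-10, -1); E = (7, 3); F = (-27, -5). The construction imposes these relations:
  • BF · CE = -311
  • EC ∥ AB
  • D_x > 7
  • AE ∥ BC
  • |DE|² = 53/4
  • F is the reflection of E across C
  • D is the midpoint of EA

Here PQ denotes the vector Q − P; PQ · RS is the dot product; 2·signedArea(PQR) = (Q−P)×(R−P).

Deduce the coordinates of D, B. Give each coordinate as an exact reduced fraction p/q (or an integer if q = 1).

B = (-8, -8)
D = (8, -1/2)

1. D_x = 8  [D is the midpoint of EA]
2. D_y = -1/2  [D is the midpoint of EA]
   → D = (8, -1/2)
3. B_x = -8  [AE ∥ BC ∩ EC ∥ AB]
4. B_y = -8  [AE ∥ BC ∩ EC ∥ AB]
   → B = (-8, -8)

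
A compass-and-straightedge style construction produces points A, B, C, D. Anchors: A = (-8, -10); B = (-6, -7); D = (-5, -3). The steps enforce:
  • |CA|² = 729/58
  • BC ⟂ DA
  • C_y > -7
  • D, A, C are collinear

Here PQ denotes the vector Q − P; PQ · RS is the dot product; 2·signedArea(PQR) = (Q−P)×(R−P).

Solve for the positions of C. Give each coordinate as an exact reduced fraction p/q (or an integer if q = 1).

1. C_x = -383/58  [D, A, C are collinear ∩ BC ⟂ DA]
2. C_y = -391/58  [D, A, C are collinear ∩ BC ⟂ DA]
   → C = (-383/58, -391/58)

C = (-383/58, -391/58)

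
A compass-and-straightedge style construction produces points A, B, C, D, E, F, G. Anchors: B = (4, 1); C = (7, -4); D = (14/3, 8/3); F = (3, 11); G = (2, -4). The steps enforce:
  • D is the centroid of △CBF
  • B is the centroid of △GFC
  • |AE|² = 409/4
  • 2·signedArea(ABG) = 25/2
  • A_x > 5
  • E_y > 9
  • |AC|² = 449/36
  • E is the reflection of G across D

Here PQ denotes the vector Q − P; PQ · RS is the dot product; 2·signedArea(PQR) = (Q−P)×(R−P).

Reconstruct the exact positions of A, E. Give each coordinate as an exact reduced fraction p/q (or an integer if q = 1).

1. A_x = 35/6  [line 5·x + -2·y + -61/2 = 0 ∩ |AC|² = 449/36]
2. A_y = -2/3  [line 5·x + -2·y + -61/2 = 0 ∩ |AC|² = 449/36]
   → A = (35/6, -2/3)
3. E_x = 22/3  [E is the reflection of G across D]
4. E_y = 28/3  [E is the reflection of G across D]
   → E = (22/3, 28/3)

A = (35/6, -2/3)
E = (22/3, 28/3)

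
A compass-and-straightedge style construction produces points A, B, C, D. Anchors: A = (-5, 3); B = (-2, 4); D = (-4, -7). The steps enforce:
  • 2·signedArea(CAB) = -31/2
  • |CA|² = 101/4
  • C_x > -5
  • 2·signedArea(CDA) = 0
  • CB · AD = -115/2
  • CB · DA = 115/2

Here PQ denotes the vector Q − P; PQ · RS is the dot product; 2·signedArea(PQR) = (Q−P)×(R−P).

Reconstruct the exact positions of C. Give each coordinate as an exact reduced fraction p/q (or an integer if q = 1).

1. C_x = -9/2  [2·signedArea(CDA) = 0 ∩ CB · AD = -115/2]
2. C_y = -2  [2·signedArea(CDA) = 0 ∩ CB · AD = -115/2]
   → C = (-9/2, -2)

C = (-9/2, -2)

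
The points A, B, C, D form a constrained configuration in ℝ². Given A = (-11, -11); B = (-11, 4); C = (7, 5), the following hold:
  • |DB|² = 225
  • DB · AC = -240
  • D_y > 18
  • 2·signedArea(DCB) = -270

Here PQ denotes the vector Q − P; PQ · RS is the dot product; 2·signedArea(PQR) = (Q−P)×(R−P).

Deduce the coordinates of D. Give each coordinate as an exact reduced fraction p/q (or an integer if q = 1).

D = (-11, 19)

1. D_x = -11  [DB · AC = -240 ∩ 2·signedArea(DCB) = -270]
2. D_y = 19  [DB · AC = -240 ∩ 2·signedArea(DCB) = -270]
   → D = (-11, 19)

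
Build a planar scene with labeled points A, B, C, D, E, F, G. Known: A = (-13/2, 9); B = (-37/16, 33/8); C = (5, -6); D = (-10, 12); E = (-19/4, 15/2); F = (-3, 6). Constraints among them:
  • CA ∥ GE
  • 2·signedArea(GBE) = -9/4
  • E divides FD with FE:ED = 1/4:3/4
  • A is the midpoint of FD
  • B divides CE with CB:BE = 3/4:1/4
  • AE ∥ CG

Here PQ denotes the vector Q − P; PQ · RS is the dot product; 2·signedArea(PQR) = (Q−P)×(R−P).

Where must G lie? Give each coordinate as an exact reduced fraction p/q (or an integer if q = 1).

1. G_x = 27/4  [CA ∥ GE ∩ AE ∥ CG]
2. G_y = -15/2  [CA ∥ GE ∩ AE ∥ CG]
   → G = (27/4, -15/2)

G = (27/4, -15/2)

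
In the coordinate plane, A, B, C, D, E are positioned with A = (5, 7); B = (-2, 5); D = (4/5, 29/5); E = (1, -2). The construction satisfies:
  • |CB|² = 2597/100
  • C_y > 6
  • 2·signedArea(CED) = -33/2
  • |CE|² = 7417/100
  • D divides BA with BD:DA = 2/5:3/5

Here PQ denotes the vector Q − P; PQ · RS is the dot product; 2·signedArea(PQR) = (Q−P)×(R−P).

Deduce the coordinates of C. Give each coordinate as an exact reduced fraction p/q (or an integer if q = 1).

C = (29/10, 32/5)

1. C_x = 29/10  [line -39/5·x + -1/5·y + 239/10 = 0 ∩ |CE|² = 7417/100]
2. C_y = 32/5  [line -39/5·x + -1/5·y + 239/10 = 0 ∩ |CE|² = 7417/100]
   → C = (29/10, 32/5)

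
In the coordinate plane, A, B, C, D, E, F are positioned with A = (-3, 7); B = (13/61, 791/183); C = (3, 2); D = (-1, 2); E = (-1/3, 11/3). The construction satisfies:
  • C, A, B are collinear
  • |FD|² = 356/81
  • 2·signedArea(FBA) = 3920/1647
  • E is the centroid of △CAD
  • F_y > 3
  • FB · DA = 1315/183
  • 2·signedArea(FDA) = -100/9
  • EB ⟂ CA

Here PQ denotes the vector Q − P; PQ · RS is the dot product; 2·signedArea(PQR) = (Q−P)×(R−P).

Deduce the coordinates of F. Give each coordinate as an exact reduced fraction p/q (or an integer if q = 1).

1. F_x = 7/9  [2·signedArea(FDA) = -100/9 ∩ 2·signedArea(FBA) = 3920/1647]
2. F_y = 28/9  [2·signedArea(FDA) = -100/9 ∩ 2·signedArea(FBA) = 3920/1647]
   → F = (7/9, 28/9)

F = (7/9, 28/9)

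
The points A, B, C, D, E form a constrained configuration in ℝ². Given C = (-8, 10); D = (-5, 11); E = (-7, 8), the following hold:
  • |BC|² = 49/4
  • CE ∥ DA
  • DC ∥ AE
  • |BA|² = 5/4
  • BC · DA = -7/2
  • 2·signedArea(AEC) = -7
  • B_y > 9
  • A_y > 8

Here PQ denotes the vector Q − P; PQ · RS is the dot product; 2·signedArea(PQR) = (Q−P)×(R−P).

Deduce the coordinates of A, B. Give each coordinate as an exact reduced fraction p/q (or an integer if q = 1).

1. A_x = -4  [DC ∥ AE ∩ CE ∥ DA]
2. A_y = 9  [DC ∥ AE ∩ CE ∥ DA]
   → A = (-4, 9)
3. B_x = -9/2  [line -1·x + 2·y + -49/2 = 0 ∩ |BC|² = 49/4]
4. B_y = 10  [line -1·x + 2·y + -49/2 = 0 ∩ |BC|² = 49/4]
   → B = (-9/2, 10)

A = (-4, 9)
B = (-9/2, 10)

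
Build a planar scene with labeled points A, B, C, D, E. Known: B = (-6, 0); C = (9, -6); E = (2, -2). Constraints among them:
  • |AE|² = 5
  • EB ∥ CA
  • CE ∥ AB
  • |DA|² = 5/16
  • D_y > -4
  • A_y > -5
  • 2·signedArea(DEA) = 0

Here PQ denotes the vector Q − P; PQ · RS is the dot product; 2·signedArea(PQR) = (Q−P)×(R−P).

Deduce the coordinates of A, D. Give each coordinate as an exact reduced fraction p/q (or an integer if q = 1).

A = (1, -4)
D = (5/4, -7/2)

1. A_x = 1  [CE ∥ AB ∩ EB ∥ CA]
2. A_y = -4  [CE ∥ AB ∩ EB ∥ CA]
   → A = (1, -4)
3. D_x = 5/4  [line 2·x + -1·y + -6 = 0 ∩ |DA|² = 5/16]
4. D_y = -7/2  [line 2·x + -1·y + -6 = 0 ∩ |DA|² = 5/16]
   → D = (5/4, -7/2)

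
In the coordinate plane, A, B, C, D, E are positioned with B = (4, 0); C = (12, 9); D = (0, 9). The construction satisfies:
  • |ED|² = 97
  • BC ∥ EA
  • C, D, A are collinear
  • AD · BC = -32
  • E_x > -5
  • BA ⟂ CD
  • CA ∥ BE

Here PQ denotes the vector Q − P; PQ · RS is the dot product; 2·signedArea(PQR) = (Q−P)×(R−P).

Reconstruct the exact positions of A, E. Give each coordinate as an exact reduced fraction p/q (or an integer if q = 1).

A = (4, 9)
E = (-4, 0)

1. A_x = 4  [C, D, A are collinear ∩ BA ⟂ CD]
2. A_y = 9  [C, D, A are collinear ∩ BA ⟂ CD]
   → A = (4, 9)
3. E_x = -4  [BC ∥ EA ∩ CA ∥ BE]
4. E_y = 0  [BC ∥ EA ∩ CA ∥ BE]
   → E = (-4, 0)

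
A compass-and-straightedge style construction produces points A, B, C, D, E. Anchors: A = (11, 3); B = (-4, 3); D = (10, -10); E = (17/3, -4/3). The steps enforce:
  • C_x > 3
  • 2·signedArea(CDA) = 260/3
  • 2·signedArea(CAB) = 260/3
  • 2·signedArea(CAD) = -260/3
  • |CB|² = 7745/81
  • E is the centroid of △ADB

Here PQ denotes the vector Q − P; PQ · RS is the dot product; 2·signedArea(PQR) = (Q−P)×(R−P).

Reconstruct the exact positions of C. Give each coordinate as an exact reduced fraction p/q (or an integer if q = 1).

1. C_x = 35/9  [2·signedArea(CDA) = 260/3 ∩ 2·signedArea(CAB) = 260/3]
2. C_y = -25/9  [2·signedArea(CDA) = 260/3 ∩ 2·signedArea(CAB) = 260/3]
   → C = (35/9, -25/9)

C = (35/9, -25/9)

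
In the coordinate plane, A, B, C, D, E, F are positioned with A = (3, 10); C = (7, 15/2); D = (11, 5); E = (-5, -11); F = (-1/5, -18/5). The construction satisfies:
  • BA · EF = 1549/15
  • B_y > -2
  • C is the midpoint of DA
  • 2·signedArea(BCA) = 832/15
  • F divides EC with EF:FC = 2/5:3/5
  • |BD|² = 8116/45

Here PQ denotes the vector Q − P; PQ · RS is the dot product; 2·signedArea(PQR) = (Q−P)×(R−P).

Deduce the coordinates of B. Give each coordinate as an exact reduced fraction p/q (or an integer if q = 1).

1. B_x = -11/15  [BA · EF = 1549/15 ∩ 2·signedArea(BCA) = 832/15]
2. B_y = -23/15  [BA · EF = 1549/15 ∩ 2·signedArea(BCA) = 832/15]
   → B = (-11/15, -23/15)

B = (-11/15, -23/15)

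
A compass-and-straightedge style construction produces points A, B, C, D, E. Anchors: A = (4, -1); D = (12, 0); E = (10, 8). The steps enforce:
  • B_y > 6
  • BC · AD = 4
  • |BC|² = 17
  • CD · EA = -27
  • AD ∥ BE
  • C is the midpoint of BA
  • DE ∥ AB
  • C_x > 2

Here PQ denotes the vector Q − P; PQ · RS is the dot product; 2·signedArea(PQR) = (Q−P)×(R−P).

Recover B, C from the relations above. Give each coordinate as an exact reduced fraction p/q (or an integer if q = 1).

1. B_x = 2  [AD ∥ BE ∩ DE ∥ AB]
2. B_y = 7  [AD ∥ BE ∩ DE ∥ AB]
   → B = (2, 7)
3. C_x = 3  [C is the midpoint of BA]
4. C_y = 3  [C is the midpoint of BA]
   → C = (3, 3)

B = (2, 7)
C = (3, 3)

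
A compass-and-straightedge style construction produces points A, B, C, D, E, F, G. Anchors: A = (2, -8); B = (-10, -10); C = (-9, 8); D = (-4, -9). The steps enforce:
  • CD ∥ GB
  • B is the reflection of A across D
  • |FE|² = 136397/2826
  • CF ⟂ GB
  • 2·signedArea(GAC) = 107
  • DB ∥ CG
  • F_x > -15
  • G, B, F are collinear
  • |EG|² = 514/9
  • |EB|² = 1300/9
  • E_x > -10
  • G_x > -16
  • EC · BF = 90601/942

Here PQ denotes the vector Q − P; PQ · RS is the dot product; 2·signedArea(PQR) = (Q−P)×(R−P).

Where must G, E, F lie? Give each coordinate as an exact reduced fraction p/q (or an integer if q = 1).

1. G_x = -15  [CD ∥ GB ∩ DB ∥ CG]
2. G_y = 7  [CD ∥ GB ∩ DB ∥ CG]
   → G = (-15, 7)
3. F_x = -4645/314  [G, B, F are collinear ∩ CF ⟂ GB]
4. F_y = 1977/314  [G, B, F are collinear ∩ CF ⟂ GB]
   → F = (-4645/314, 1977/314)
5. E_x = -28/3  [line 1505/314·x + -5117/314·y + 36421/471 = 0 ∩ |EB|² = 1300/9]
6. E_y = 2  [line 1505/314·x + -5117/314·y + 36421/471 = 0 ∩ |EB|² = 1300/9]
   → E = (-28/3, 2)

E = (-28/3, 2)
F = (-4645/314, 1977/314)
G = (-15, 7)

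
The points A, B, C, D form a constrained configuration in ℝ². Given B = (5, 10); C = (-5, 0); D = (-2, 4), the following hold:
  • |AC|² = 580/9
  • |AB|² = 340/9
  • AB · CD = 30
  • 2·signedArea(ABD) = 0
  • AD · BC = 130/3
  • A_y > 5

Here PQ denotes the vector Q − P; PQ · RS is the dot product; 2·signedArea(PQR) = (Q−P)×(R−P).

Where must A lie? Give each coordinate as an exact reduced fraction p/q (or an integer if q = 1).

1. A_x = 1/3  [2·signedArea(ABD) = 0 ∩ AD · BC = 130/3]
2. A_y = 6  [2·signedArea(ABD) = 0 ∩ AD · BC = 130/3]
   → A = (1/3, 6)

A = (1/3, 6)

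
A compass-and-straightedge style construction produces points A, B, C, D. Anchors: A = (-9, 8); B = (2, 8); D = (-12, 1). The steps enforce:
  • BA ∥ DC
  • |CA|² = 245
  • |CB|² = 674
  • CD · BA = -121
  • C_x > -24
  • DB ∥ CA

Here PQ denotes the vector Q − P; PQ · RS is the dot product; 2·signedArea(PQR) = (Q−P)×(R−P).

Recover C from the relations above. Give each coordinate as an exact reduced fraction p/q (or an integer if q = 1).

C = (-23, 1)

1. C_x = -23  [DB ∥ CA ∩ BA ∥ DC]
2. C_y = 1  [DB ∥ CA ∩ BA ∥ DC]
   → C = (-23, 1)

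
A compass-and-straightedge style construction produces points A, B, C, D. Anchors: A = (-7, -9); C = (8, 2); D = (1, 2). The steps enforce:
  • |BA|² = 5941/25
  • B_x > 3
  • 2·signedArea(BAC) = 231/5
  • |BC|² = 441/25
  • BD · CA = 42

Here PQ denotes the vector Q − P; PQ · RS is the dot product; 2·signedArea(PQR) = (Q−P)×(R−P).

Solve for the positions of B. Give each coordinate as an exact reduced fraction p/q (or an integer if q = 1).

1. B_x = 19/5  [2·signedArea(BAC) = 231/5 ∩ BD · CA = 42]
2. B_y = 2  [2·signedArea(BAC) = 231/5 ∩ BD · CA = 42]
   → B = (19/5, 2)

B = (19/5, 2)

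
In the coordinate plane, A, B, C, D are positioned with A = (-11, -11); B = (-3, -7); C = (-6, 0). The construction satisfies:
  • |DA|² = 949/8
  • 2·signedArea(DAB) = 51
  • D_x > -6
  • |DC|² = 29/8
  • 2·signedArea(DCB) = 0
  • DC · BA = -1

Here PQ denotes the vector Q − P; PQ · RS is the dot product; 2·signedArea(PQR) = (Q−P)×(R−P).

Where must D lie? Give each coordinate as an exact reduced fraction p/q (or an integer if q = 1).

1. D_x = -21/4  [2·signedArea(DCB) = 0 ∩ DC · BA = -1]
2. D_y = -7/4  [2·signedArea(DCB) = 0 ∩ DC · BA = -1]
   → D = (-21/4, -7/4)

D = (-21/4, -7/4)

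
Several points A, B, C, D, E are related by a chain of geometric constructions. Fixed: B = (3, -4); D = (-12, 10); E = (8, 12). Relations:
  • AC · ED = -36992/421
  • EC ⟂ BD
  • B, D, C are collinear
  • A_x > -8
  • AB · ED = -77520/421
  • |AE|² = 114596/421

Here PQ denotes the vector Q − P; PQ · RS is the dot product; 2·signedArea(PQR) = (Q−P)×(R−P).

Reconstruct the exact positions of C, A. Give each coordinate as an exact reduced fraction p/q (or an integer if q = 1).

1. C_x = -972/421  [B, D, C are collinear ∩ EC ⟂ BD]
2. C_y = 402/421  [B, D, C are collinear ∩ EC ⟂ BD]
   → C = (-972/421, 402/421)
3. A_x = -3012/421  [line 20·x + 2·y + 55628/421 = 0 ∩ |AE|² = 114596/421]
4. A_y = 2306/421  [line 20·x + 2·y + 55628/421 = 0 ∩ |AE|² = 114596/421]
   → A = (-3012/421, 2306/421)

A = (-3012/421, 2306/421)
C = (-972/421, 402/421)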